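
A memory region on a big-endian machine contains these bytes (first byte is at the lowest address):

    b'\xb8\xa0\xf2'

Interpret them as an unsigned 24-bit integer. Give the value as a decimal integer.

In big-endian order the high byte comes first in memory.
The bytes are already most-significant first: 0xB8A0F2.
0xB8A0F2 = 12099826.

12099826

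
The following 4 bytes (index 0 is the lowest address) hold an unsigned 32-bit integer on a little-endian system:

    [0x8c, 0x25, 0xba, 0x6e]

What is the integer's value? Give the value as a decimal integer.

In little-endian order the low byte comes first in memory.
Reassemble most-significant byte first: 6E BA 25 8C → 0x6EBA258C.
0x6EBA258C = 1857693068.

1857693068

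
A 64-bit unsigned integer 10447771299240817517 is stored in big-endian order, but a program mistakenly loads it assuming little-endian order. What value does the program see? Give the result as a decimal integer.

10447771299240817517 in 64-bit hexadecimal is 0x90FDF0A459C5336D.
Stored big-endian, the bytes at ascending addresses are 90 FD F0 A4 59 C5 33 6D.
Read back as little-endian, the first byte is least significant, giving 0x6D33C559A4F0FD90.
0x6D33C559A4F0FD90 = 7868849962756406672.

7868849962756406672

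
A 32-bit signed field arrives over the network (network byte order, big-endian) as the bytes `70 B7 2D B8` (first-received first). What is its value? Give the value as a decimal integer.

1891052984

Big-endian: lowest address holds the most-significant byte.
The bytes are already most-significant first: 0x70B72DB8.
0x70B72DB8 = 1891052984.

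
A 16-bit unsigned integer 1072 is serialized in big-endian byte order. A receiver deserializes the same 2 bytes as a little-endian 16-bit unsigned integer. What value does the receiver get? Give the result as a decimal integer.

1072 in 16-bit hexadecimal is 0x0430.
Stored big-endian, the bytes at ascending addresses are 04 30.
Read back as little-endian, the first byte is least significant, giving 0x3004.
0x3004 = 12292.

12292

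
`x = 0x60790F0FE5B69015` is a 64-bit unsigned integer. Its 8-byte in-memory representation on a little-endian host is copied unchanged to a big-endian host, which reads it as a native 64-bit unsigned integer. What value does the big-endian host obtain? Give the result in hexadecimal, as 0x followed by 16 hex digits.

Stored little-endian, the bytes at ascending addresses are 15 90 B6 E5 0F 0F 79 60.
Read back as big-endian, the last byte is least significant, giving 0x1590B6E50F0F7960.

0x1590B6E50F0F7960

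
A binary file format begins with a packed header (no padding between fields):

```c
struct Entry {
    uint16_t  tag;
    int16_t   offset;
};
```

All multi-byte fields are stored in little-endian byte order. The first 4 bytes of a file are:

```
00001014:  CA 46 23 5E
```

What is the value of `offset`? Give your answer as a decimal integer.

24099

`offset` follows `tag` (2 bytes), so it starts at byte offset 2 and occupies 2 bytes.
Bytes at offsets 2..3: 23 5E.
Little-endian stores the least-significant byte at the lowest address.
Reassemble most-significant byte first: 5E 23 → 0x5E23.
0x5E23 = 24099.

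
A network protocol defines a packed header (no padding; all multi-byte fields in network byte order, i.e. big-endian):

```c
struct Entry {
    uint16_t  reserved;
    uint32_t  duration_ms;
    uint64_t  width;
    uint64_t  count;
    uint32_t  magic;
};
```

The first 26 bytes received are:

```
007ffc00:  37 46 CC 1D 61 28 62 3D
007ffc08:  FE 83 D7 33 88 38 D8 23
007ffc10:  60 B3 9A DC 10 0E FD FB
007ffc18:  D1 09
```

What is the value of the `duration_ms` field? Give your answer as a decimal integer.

`duration_ms` follows `reserved` (2 bytes), so it starts at byte offset 2 and occupies 4 bytes.
Bytes at offsets 2..5: CC 1D 61 28.
In big-endian order the high byte comes first in memory.
The bytes are already most-significant first: 0xCC1D6128.
0xCC1D6128 = 3424477480.

3424477480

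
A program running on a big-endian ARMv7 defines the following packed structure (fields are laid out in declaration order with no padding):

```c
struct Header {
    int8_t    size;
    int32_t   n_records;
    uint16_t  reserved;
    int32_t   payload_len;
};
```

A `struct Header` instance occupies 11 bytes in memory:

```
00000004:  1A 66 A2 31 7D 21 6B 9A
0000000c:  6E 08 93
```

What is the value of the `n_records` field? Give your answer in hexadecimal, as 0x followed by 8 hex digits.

0x66A2317D

`n_records` follows `size` (1 byte), so it starts at byte offset 1 and occupies 4 bytes.
Bytes at offsets 1..4: 66 A2 31 7D.
Big-endian: lowest address holds the most-significant byte.
The bytes are already most-significant first: 0x66A2317D.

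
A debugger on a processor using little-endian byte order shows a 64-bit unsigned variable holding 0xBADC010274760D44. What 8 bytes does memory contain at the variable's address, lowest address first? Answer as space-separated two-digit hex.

Split into bytes (most-significant first): BA DC 01 02 74 76 0D 44.
Little-endian: lowest address holds the least-significant byte.
So at ascending addresses the bytes are 44 0D 76 74 02 01 DC BA.

44 0D 76 74 02 01 DC BA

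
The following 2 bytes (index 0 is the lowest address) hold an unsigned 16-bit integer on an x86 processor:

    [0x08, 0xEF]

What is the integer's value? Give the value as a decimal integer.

Little-endian stores the least-significant byte at the lowest address.
Reassemble most-significant byte first: EF 08 → 0xEF08.
0xEF08 = 61192.

61192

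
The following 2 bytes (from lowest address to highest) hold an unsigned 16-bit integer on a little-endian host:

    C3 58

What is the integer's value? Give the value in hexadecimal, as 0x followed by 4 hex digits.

In little-endian order the low byte comes first in memory.
Reassemble most-significant byte first: 58 C3 → 0x58C3.

0x58C3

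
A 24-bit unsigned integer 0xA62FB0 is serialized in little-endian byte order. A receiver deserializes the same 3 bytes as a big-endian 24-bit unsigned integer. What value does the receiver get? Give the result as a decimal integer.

Stored little-endian, the bytes at ascending addresses are B0 2F A6.
Read back as big-endian, the last byte is least significant, giving 0xB02FA6.
0xB02FA6 = 11546534.

11546534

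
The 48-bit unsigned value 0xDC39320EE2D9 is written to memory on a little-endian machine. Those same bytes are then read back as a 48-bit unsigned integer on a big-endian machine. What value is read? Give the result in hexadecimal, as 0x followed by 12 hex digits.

0xD9E20E3239DC

Stored little-endian, the bytes at ascending addresses are D9 E2 0E 32 39 DC.
Read back as big-endian, the last byte is least significant, giving 0xD9E20E3239DC.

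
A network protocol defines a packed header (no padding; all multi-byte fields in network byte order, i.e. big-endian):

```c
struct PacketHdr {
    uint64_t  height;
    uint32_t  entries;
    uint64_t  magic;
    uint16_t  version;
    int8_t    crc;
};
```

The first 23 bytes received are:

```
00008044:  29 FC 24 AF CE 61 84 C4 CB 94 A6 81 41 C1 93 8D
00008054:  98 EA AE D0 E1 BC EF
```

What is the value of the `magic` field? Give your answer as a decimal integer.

`magic` follows `height` (8 B), `entries` (4 B), so it starts at offset 8 + 4 = 12 and occupies 8 bytes.
Bytes at offsets 12..19: 41 C1 93 8D 98 EA AE D0.
Big-endian stores the most-significant byte at the lowest address.
The bytes are already most-significant first: 0x41C1938D98EAAED0.
0x41C1938D98EAAED0 = 4738230519335661264.

4738230519335661264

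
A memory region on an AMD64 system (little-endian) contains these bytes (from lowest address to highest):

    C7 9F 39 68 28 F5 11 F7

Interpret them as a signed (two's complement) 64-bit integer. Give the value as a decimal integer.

Little-endian: lowest address holds the least-significant byte.
Reassemble most-significant byte first: F7 11 F5 28 68 39 9F C7 → 0xF711F52868399FC7.
Top bit is set, so as a signed 64-bit value this is 0xF711F52868399FC7 − 2^64 = -643463717841166393.

-643463717841166393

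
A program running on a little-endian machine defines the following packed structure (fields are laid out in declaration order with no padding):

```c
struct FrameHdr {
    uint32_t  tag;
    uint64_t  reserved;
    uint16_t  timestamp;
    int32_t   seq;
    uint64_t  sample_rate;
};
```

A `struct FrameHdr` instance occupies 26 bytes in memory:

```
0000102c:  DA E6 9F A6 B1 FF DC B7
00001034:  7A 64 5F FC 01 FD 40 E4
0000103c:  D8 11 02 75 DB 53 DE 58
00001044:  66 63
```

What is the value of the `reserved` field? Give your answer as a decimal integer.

`reserved` follows `tag` (4 bytes), so it starts at byte offset 4 and occupies 8 bytes.
Bytes at offsets 4..11: B1 FF DC B7 7A 64 5F FC.
Little-endian: lowest address holds the least-significant byte.
Reassemble most-significant byte first: FC 5F 64 7A B7 DC FF B1 → 0xFC5F647AB7DCFFB1.
0xFC5F647AB7DCFFB1 = 18185364298578853809.

18185364298578853809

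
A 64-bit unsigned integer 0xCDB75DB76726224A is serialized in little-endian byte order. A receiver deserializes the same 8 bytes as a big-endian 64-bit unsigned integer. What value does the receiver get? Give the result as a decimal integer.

5341874334914688973

Stored little-endian, the bytes at ascending addresses are 4A 22 26 67 B7 5D B7 CD.
Read back as big-endian, the last byte is least significant, giving 0x4A222667B75DB7CD.
0x4A222667B75DB7CD = 5341874334914688973.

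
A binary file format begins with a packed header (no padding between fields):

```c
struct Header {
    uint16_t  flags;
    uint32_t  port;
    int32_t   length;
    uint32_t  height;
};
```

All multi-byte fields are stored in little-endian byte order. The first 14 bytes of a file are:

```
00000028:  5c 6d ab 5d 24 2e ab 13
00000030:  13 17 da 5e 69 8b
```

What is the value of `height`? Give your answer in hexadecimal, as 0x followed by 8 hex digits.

0x8B695EDA

`height` follows `flags` (2 B), `port` (4 B), `length` (4 B), so it starts at offset 2 + 4 + 4 = 10 and occupies 4 bytes.
Bytes at offsets 10..13: DA 5E 69 8B.
Little-endian: lowest address holds the least-significant byte.
Reassemble most-significant byte first: 8B 69 5E DA → 0x8B695EDA.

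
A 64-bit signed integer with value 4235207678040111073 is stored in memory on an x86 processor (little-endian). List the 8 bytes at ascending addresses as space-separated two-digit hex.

E1 77 96 AF F1 7A C6 3A

4235207678040111073 in hexadecimal, padded to 64 bits, is 0x3AC67AF1AF9677E1.
Split into bytes (most-significant first): 3A C6 7A F1 AF 96 77 E1.
Little-endian: lowest address holds the least-significant byte.
So at ascending addresses the bytes are E1 77 96 AF F1 7A C6 3A.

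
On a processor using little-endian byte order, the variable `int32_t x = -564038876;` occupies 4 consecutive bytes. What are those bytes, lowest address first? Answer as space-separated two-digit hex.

Two's complement of -564038876 in 32 bits: 564038876 = 0x219E8CDC; invert → 0xDE617323; add 1 → 0xDE617324.
Split into bytes (most-significant first): DE 61 73 24.
Little-endian stores the least-significant byte at the lowest address.
So at ascending addresses the bytes are 24 73 61 DE.

24 73 61 DE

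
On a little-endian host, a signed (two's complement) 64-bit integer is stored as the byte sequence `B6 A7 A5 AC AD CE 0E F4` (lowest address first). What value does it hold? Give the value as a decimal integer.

Little-endian: lowest address holds the least-significant byte.
Reassemble most-significant byte first: F4 0E CE AD AC A5 A7 B6 → 0xF40ECEADACA5A7B6.
Top bit is set, so as a signed 64-bit value this is 0xF40ECEADACA5A7B6 − 2^64 = -860523233459984458.

-860523233459984458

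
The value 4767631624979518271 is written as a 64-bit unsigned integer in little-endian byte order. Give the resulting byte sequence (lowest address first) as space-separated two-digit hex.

3F 93 D2 F2 B3 07 2A 42

4767631624979518271 in hexadecimal, padded to 64 bits, is 0x422A07B3F2D2933F.
Split into bytes (most-significant first): 42 2A 07 B3 F2 D2 93 3F.
Little-endian: lowest address holds the least-significant byte.
So at ascending addresses the bytes are 3F 93 D2 F2 B3 07 2A 42.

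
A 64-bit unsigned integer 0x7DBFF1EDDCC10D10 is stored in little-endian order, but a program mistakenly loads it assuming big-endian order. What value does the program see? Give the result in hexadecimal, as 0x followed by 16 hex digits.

0x100DC1DCEDF1BF7D

Stored little-endian, the bytes at ascending addresses are 10 0D C1 DC ED F1 BF 7D.
Read back as big-endian, the last byte is least significant, giving 0x100DC1DCEDF1BF7D.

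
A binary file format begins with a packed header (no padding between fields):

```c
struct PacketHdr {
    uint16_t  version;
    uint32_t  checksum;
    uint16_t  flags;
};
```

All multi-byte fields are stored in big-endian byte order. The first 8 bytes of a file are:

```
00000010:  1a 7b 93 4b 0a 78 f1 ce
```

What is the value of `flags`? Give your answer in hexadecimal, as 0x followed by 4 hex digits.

`flags` follows `version` (2 B), `checksum` (4 B), so it starts at offset 2 + 4 = 6 and occupies 2 bytes.
Bytes at offsets 6..7: F1 CE.
Big-endian stores the most-significant byte at the lowest address.
The bytes are already most-significant first: 0xF1CE.

0xF1CE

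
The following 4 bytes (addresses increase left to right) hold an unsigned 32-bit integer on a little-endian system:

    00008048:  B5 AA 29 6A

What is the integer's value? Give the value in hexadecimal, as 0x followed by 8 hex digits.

Little-endian stores the least-significant byte at the lowest address.
Reassemble most-significant byte first: 6A 29 AA B5 → 0x6A29AAB5.

0x6A29AAB5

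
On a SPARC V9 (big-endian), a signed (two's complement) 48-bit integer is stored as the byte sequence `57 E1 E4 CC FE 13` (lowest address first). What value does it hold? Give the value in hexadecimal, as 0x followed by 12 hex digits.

Big-endian: lowest address holds the most-significant byte.
The bytes are already most-significant first: 0x57E1E4CCFE13.

0x57E1E4CCFE13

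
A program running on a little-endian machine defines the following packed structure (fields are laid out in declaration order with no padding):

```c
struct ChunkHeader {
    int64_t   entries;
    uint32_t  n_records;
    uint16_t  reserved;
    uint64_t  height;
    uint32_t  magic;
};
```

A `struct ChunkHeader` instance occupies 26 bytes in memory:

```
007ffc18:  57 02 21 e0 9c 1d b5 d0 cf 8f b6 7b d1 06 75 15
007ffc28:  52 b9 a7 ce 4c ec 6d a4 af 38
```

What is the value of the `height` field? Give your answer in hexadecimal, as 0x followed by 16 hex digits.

`height` follows `entries` (8 B), `n_records` (4 B), `reserved` (2 B), so it starts at offset 8 + 4 + 2 = 14 and occupies 8 bytes.
Bytes at offsets 14..21: 75 15 52 B9 A7 CE 4C EC.
Little-endian: lowest address holds the least-significant byte.
Reassemble most-significant byte first: EC 4C CE A7 B9 52 15 75 → 0xEC4CCEA7B9521575.

0xEC4CCEA7B9521575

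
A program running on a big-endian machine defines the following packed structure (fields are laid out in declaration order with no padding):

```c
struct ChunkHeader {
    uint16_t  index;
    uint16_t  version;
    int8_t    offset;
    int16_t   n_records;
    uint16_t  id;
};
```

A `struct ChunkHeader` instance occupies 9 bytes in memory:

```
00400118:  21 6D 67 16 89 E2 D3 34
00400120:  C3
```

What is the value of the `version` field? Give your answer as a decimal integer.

26390

`version` follows `index` (2 bytes), so it starts at byte offset 2 and occupies 2 bytes.
Bytes at offsets 2..3: 67 16.
In big-endian order the high byte comes first in memory.
The bytes are already most-significant first: 0x6716.
0x6716 = 26390.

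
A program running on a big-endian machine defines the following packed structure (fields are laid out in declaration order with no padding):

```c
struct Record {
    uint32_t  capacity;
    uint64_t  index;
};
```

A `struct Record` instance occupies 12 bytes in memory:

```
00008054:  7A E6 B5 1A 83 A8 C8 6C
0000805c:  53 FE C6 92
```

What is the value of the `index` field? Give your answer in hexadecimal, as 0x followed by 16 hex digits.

`index` follows `capacity` (4 bytes), so it starts at byte offset 4 and occupies 8 bytes.
Bytes at offsets 4..11: 83 A8 C8 6C 53 FE C6 92.
In big-endian order the high byte comes first in memory.
The bytes are already most-significant first: 0x83A8C86C53FEC692.

0x83A8C86C53FEC692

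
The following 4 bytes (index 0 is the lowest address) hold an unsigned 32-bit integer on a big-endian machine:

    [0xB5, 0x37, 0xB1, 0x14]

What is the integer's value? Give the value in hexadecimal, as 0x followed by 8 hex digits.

0xB537B114

In big-endian order the high byte comes first in memory.
The bytes are already most-significant first: 0xB537B114.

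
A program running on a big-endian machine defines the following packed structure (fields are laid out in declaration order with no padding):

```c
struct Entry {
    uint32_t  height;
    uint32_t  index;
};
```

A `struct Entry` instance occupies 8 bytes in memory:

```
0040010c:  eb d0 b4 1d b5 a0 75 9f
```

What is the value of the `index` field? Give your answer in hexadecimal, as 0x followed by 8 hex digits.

0xB5A0759F

`index` follows `height` (4 bytes), so it starts at byte offset 4 and occupies 4 bytes.
Bytes at offsets 4..7: B5 A0 75 9F.
In big-endian order the high byte comes first in memory.
The bytes are already most-significant first: 0xB5A0759F.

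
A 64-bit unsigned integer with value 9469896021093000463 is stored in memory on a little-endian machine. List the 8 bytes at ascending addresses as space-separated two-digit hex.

9469896021093000463 in hexadecimal, padded to 64 bits, is 0x836BD441ED22250F.
Split into bytes (most-significant first): 83 6B D4 41 ED 22 25 0F.
In little-endian order the low byte comes first in memory.
So at ascending addresses the bytes are 0F 25 22 ED 41 D4 6B 83.

0F 25 22 ED 41 D4 6B 83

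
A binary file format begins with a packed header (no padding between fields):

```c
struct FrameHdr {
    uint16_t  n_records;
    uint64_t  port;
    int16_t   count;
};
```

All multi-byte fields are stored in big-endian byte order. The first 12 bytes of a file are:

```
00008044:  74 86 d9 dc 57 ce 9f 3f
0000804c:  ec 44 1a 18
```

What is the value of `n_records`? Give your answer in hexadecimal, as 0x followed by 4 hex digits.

0x7486

`n_records` is the first field, at byte offset 0, occupying 2 bytes.
Bytes at offsets 0..1: 74 86.
Big-endian stores the most-significant byte at the lowest address.
The bytes are already most-significant first: 0x7486.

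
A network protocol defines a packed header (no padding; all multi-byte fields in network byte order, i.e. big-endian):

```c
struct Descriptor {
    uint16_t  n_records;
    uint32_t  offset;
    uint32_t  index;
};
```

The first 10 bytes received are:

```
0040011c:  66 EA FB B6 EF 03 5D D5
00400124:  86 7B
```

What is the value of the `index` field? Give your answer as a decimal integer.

1574274683

`index` follows `n_records` (2 B), `offset` (4 B), so it starts at offset 2 + 4 = 6 and occupies 4 bytes.
Bytes at offsets 6..9: 5D D5 86 7B.
Big-endian stores the most-significant byte at the lowest address.
The bytes are already most-significant first: 0x5DD5867B.
0x5DD5867B = 1574274683.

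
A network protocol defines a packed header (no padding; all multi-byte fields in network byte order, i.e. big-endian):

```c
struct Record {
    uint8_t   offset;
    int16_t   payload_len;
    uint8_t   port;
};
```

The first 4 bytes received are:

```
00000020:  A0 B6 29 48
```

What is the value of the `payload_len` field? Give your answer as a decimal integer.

-18903

`payload_len` follows `offset` (1 byte), so it starts at byte offset 1 and occupies 2 bytes.
Bytes at offsets 1..2: B6 29.
Big-endian stores the most-significant byte at the lowest address.
The bytes are already most-significant first: 0xB629.
Top bit is set, so as a signed 16-bit value this is 0xB629 − 2^16 = -18903.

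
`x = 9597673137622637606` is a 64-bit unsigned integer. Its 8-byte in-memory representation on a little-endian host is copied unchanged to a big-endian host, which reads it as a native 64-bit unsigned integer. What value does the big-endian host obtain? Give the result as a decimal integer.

2764170268871504261

9597673137622637606 in 64-bit hexadecimal is 0x8531C8DE364E5C26.
Stored little-endian, the bytes at ascending addresses are 26 5C 4E 36 DE C8 31 85.
Read back as big-endian, the last byte is least significant, giving 0x265C4E36DEC83185.
0x265C4E36DEC83185 = 2764170268871504261.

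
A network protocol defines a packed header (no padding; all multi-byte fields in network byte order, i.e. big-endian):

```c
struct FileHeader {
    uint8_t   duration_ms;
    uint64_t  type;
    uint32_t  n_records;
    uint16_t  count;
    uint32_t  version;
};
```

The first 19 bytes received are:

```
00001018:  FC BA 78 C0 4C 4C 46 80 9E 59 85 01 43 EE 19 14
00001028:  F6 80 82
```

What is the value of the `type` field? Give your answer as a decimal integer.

`type` follows `duration_ms` (1 byte), so it starts at byte offset 1 and occupies 8 bytes.
Bytes at offsets 1..8: BA 78 C0 4C 4C 46 80 9E.
In big-endian order the high byte comes first in memory.
The bytes are already most-significant first: 0xBA78C04C4C46809E.
0xBA78C04C4C46809E = 13436700922189611166.

13436700922189611166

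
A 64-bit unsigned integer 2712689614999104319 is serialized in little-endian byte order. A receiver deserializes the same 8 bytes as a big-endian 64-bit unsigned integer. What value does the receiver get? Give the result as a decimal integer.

2712689614999104319 in 64-bit hexadecimal is 0x25A568D517E9AB3F.
Stored little-endian, the bytes at ascending addresses are 3F AB E9 17 D5 68 A5 25.
Read back as big-endian, the last byte is least significant, giving 0x3FABE917D568A525.
0x3FABE917D568A525 = 4588016933980906789.

4588016933980906789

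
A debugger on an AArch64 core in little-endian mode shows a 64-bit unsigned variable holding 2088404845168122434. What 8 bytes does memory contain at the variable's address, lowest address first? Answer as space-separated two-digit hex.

42 5A 73 4F 24 81 FB 1C

2088404845168122434 in hexadecimal, padded to 64 bits, is 0x1CFB81244F735A42.
Split into bytes (most-significant first): 1C FB 81 24 4F 73 5A 42.
Little-endian stores the least-significant byte at the lowest address.
So at ascending addresses the bytes are 42 5A 73 4F 24 81 FB 1C.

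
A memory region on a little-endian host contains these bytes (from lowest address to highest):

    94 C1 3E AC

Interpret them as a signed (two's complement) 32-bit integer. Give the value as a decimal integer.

Little-endian: lowest address holds the least-significant byte.
Reassemble most-significant byte first: AC 3E C1 94 → 0xAC3EC194.
Top bit is set, so as a signed 32-bit value this is 0xAC3EC194 − 2^32 = -1405173356.

-1405173356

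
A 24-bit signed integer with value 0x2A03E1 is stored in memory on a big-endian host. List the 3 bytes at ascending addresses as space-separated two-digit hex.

2A 03 E1

Split into bytes (most-significant first): 2A 03 E1.
Big-endian: lowest address holds the most-significant byte.
So the memory order matches the most-significant-first order: 2A 03 E1.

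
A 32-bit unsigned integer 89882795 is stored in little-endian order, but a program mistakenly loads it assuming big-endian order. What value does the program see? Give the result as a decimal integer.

89882795 in 32-bit hexadecimal is 0x055B80AB.
Stored little-endian, the bytes at ascending addresses are AB 80 5B 05.
Read back as big-endian, the last byte is least significant, giving 0xAB805B05.
0xAB805B05 = 2877315845.

2877315845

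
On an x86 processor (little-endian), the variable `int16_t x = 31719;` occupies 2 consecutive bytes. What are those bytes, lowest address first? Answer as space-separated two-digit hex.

31719 in hexadecimal, padded to 16 bits, is 0x7BE7.
Split into bytes (most-significant first): 7B E7.
Little-endian stores the least-significant byte at the lowest address.
So at ascending addresses the bytes are E7 7B.

E7 7B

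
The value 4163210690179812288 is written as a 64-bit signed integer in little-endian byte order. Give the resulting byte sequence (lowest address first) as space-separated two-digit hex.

C0 CB 46 A9 10 B2 C6 39

4163210690179812288 in hexadecimal, padded to 64 bits, is 0x39C6B210A946CBC0.
Split into bytes (most-significant first): 39 C6 B2 10 A9 46 CB C0.
Little-endian stores the least-significant byte at the lowest address.
So at ascending addresses the bytes are C0 CB 46 A9 10 B2 C6 39.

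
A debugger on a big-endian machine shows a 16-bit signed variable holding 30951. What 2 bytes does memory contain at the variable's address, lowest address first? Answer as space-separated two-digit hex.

78 E7

30951 in hexadecimal, padded to 16 bits, is 0x78E7.
Split into bytes (most-significant first): 78 E7.
In big-endian order the high byte comes first in memory.
So the memory order matches the most-significant-first order: 78 E7.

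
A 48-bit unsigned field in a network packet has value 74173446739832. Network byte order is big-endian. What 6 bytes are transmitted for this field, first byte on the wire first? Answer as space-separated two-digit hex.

74173446739832 in hexadecimal, padded to 48 bits, is 0x4375D9F1D778.
Split into bytes (most-significant first): 43 75 D9 F1 D7 78.
Big-endian stores the most-significant byte at the lowest address.
So the memory order matches the most-significant-first order: 43 75 D9 F1 D7 78.

43 75 D9 F1 D7 78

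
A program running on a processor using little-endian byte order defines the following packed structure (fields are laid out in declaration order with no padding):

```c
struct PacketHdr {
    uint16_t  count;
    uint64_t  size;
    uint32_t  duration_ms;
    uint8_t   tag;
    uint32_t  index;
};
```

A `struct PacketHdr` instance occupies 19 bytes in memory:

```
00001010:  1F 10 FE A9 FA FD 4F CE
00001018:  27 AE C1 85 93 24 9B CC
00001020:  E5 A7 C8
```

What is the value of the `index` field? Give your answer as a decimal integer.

`index` follows `count` (2 B), `size` (8 B), `duration_ms` (4 B), `tag` (1 B), so it starts at offset 2 + 8 + 4 + 1 = 15 and occupies 4 bytes.
Bytes at offsets 15..18: CC E5 A7 C8.
In little-endian order the low byte comes first in memory.
Reassemble most-significant byte first: C8 A7 E5 CC → 0xC8A7E5CC.
0xC8A7E5CC = 3366446540.

3366446540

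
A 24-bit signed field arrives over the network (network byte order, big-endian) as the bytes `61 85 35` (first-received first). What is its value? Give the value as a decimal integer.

6391093

In big-endian order the high byte comes first in memory.
The bytes are already most-significant first: 0x618535.
0x618535 = 6391093.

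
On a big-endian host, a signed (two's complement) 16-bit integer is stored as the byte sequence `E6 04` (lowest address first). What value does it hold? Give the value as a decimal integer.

-6652

Big-endian stores the most-significant byte at the lowest address.
The bytes are already most-significant first: 0xE604.
Top bit is set, so as a signed 16-bit value this is 0xE604 − 2^16 = -6652.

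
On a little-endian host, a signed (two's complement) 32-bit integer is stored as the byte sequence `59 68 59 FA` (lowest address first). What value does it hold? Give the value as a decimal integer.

-94803879

In little-endian order the low byte comes first in memory.
Reassemble most-significant byte first: FA 59 68 59 → 0xFA596859.
Top bit is set, so as a signed 32-bit value this is 0xFA596859 − 2^32 = -94803879.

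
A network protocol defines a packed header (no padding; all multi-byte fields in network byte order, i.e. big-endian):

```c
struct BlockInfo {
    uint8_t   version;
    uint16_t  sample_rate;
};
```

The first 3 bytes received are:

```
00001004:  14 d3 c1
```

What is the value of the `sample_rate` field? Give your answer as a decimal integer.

`sample_rate` follows `version` (1 byte), so it starts at byte offset 1 and occupies 2 bytes.
Bytes at offsets 1..2: D3 C1.
In big-endian order the high byte comes first in memory.
The bytes are already most-significant first: 0xD3C1.
0xD3C1 = 54209.

54209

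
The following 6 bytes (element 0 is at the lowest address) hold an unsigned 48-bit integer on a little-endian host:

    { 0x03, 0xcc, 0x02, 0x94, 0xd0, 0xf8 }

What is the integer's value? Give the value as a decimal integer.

273574720097283

Little-endian stores the least-significant byte at the lowest address.
Reassemble most-significant byte first: F8 D0 94 02 CC 03 → 0xF8D09402CC03.
0xF8D09402CC03 = 273574720097283.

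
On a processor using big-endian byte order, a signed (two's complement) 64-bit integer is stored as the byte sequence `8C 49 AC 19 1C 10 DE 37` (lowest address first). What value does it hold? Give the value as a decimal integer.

In big-endian order the high byte comes first in memory.
The bytes are already most-significant first: 0x8C49AC191C10DE37.
Top bit is set, so as a signed 64-bit value this is 0x8C49AC191C10DE37 − 2^64 = -8337944011254735305.

-8337944011254735305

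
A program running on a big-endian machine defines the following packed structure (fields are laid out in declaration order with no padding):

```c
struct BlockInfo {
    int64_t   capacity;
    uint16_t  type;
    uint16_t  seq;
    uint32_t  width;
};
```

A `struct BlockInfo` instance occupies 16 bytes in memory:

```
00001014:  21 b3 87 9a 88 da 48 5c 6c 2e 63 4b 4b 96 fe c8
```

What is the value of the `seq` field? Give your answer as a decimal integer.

`seq` follows `capacity` (8 B), `type` (2 B), so it starts at offset 8 + 2 = 10 and occupies 2 bytes.
Bytes at offsets 10..11: 63 4B.
Big-endian: lowest address holds the most-significant byte.
The bytes are already most-significant first: 0x634B.
0x634B = 25419.

25419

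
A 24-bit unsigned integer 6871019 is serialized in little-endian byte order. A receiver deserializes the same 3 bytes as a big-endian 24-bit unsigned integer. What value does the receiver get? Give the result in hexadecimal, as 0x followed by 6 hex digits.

6871019 in 24-bit hexadecimal is 0x68D7EB.
Stored little-endian, the bytes at ascending addresses are EB D7 68.
Read back as big-endian, the last byte is least significant, giving 0xEBD768.

0xEBD768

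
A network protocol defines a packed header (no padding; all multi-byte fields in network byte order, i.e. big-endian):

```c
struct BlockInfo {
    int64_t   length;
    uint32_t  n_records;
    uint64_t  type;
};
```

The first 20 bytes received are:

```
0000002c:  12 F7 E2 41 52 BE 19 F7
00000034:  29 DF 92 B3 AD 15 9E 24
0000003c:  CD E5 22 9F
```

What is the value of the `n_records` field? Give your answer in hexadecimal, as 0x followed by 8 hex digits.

`n_records` follows `length` (8 bytes), so it starts at byte offset 8 and occupies 4 bytes.
Bytes at offsets 8..11: 29 DF 92 B3.
Big-endian stores the most-significant byte at the lowest address.
The bytes are already most-significant first: 0x29DF92B3.

0x29DF92B3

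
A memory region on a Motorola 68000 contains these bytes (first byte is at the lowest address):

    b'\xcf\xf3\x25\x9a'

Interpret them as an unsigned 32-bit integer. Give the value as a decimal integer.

3488818586

Big-endian: lowest address holds the most-significant byte.
The bytes are already most-significant first: 0xCFF3259A.
0xCFF3259A = 3488818586.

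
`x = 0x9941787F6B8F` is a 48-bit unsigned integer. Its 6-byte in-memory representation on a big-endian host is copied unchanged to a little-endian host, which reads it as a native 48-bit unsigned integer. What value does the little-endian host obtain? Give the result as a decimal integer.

157691862860185

Stored big-endian, the bytes at ascending addresses are 99 41 78 7F 6B 8F.
Read back as little-endian, the first byte is least significant, giving 0x8F6B7F784199.
0x8F6B7F784199 = 157691862860185.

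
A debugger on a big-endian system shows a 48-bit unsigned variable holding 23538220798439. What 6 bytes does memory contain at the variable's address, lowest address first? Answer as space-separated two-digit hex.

23538220798439 in hexadecimal, padded to 48 bits, is 0x15686B4A11E7.
Split into bytes (most-significant first): 15 68 6B 4A 11 E7.
Big-endian: lowest address holds the most-significant byte.
So the memory order matches the most-significant-first order: 15 68 6B 4A 11 E7.

15 68 6B 4A 11 E7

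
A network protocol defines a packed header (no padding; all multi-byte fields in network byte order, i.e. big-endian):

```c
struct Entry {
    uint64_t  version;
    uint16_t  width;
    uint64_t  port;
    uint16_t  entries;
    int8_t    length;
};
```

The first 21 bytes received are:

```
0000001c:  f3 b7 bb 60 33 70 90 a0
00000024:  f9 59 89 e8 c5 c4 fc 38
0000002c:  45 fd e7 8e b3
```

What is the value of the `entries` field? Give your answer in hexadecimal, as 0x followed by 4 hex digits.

`entries` follows `version` (8 B), `width` (2 B), `port` (8 B), so it starts at offset 8 + 2 + 8 = 18 and occupies 2 bytes.
Bytes at offsets 18..19: E7 8E.
Big-endian: lowest address holds the most-significant byte.
The bytes are already most-significant first: 0xE78E.

0xE78E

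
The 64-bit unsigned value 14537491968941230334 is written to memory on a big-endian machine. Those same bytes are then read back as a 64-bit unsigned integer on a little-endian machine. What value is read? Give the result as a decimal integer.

18305116246897311689

14537491968941230334 in 64-bit hexadecimal is 0xC9BF8BEC3DD608FE.
Stored big-endian, the bytes at ascending addresses are C9 BF 8B EC 3D D6 08 FE.
Read back as little-endian, the first byte is least significant, giving 0xFE08D63DEC8BBFC9.
0xFE08D63DEC8BBFC9 = 18305116246897311689.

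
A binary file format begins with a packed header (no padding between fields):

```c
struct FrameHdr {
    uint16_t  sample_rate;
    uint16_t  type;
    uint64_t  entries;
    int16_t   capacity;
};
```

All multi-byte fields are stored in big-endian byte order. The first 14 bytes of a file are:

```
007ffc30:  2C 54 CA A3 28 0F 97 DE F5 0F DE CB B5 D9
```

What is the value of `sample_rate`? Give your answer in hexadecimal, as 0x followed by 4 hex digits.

`sample_rate` is the first field, at byte offset 0, occupying 2 bytes.
Bytes at offsets 0..1: 2C 54.
Big-endian: lowest address holds the most-significant byte.
The bytes are already most-significant first: 0x2C54.

0x2C54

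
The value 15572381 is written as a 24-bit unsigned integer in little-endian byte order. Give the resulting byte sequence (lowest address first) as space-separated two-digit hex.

15572381 in hexadecimal, padded to 24 bits, is 0xED9D9D.
Split into bytes (most-significant first): ED 9D 9D.
Little-endian: lowest address holds the least-significant byte.
So at ascending addresses the bytes are 9D 9D ED.

9D 9D ED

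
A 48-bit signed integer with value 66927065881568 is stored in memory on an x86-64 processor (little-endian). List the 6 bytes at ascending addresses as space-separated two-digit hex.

E0 DB FC AB DE 3C

66927065881568 in hexadecimal, padded to 48 bits, is 0x3CDEABFCDBE0.
Split into bytes (most-significant first): 3C DE AB FC DB E0.
Little-endian: lowest address holds the least-significant byte.
So at ascending addresses the bytes are E0 DB FC AB DE 3C.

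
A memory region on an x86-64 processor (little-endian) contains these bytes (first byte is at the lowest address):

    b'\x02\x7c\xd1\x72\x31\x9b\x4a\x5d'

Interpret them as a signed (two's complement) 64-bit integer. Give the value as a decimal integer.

6722356030485920770

Little-endian stores the least-significant byte at the lowest address.
Reassemble most-significant byte first: 5D 4A 9B 31 72 D1 7C 02 → 0x5D4A9B3172D17C02.
0x5D4A9B3172D17C02 = 6722356030485920770.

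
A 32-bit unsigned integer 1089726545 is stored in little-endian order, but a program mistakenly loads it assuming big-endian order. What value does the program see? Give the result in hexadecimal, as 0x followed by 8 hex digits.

1089726545 in 32-bit hexadecimal is 0x40F3E851.
Stored little-endian, the bytes at ascending addresses are 51 E8 F3 40.
Read back as big-endian, the last byte is least significant, giving 0x51E8F340.

0x51E8F340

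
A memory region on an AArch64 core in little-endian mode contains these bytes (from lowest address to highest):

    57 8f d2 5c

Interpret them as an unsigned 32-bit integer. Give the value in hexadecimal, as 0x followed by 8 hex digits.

0x5CD28F57

Little-endian stores the least-significant byte at the lowest address.
Reassemble most-significant byte first: 5C D2 8F 57 → 0x5CD28F57.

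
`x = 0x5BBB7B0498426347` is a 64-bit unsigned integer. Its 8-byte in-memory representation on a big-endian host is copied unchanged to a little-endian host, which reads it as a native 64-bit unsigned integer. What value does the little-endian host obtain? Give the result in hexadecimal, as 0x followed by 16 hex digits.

Stored big-endian, the bytes at ascending addresses are 5B BB 7B 04 98 42 63 47.
Read back as little-endian, the first byte is least significant, giving 0x47634298047BBB5B.

0x47634298047BBB5B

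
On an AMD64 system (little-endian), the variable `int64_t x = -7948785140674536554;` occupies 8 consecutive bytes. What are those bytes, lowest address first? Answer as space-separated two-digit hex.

Two's complement of -7948785140674536554 in 64 bits: 7948785140674536554 = 0x6E4FC1F891CF246A; invert → 0x91B03E076E30DB95; add 1 → 0x91B03E076E30DB96.
Split into bytes (most-significant first): 91 B0 3E 07 6E 30 DB 96.
In little-endian order the low byte comes first in memory.
So at ascending addresses the bytes are 96 DB 30 6E 07 3E B0 91.

96 DB 30 6E 07 3E B0 91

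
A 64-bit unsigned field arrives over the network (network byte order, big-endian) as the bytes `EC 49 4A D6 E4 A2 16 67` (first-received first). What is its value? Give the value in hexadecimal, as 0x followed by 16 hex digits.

0xEC494AD6E4A21667

In big-endian order the high byte comes first in memory.
The bytes are already most-significant first: 0xEC494AD6E4A21667.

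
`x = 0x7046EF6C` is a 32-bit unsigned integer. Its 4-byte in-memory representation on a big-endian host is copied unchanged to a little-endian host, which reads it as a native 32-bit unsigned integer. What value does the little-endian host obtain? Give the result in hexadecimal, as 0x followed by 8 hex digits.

0x6CEF4670

Stored big-endian, the bytes at ascending addresses are 70 46 EF 6C.
Read back as little-endian, the first byte is least significant, giving 0x6CEF4670.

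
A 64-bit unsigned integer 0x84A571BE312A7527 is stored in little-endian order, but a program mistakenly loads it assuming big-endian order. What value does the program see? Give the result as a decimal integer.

2843225132891219332

Stored little-endian, the bytes at ascending addresses are 27 75 2A 31 BE 71 A5 84.
Read back as big-endian, the last byte is least significant, giving 0x27752A31BE71A584.
0x27752A31BE71A584 = 2843225132891219332.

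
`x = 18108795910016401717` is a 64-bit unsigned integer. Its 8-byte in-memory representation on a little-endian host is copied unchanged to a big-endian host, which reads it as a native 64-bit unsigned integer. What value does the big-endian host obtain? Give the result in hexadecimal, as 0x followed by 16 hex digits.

18108795910016401717 in 64-bit hexadecimal is 0xFB4F5DEF86930135.
Stored little-endian, the bytes at ascending addresses are 35 01 93 86 EF 5D 4F FB.
Read back as big-endian, the last byte is least significant, giving 0x35019386EF5D4FFB.

0x35019386EF5D4FFB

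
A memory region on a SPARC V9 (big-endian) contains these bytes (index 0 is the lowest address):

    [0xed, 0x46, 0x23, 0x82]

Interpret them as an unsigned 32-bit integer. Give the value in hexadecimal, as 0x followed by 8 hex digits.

Big-endian: lowest address holds the most-significant byte.
The bytes are already most-significant first: 0xED462382.

0xED462382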